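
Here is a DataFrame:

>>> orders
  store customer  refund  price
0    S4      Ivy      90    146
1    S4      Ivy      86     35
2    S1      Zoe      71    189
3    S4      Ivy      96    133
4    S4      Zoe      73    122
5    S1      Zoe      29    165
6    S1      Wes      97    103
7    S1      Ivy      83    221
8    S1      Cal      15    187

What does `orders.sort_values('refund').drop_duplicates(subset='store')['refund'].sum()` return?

sort by refund:
  store customer  refund  price
8    S1      Cal      15    187
5    S1      Zoe      29    165
2    S1      Zoe      71    189
4    S4      Zoe      73    122
7    S1      Ivy      83    221
1    S4      Ivy      86     35
0    S4      Ivy      90    146
3    S4      Ivy      96    133
6    S1      Wes      97    103
drop duplicate store (keep=first):
  store customer  refund  price
8    S1      Cal      15    187
4    S4      Zoe      73    122
Hence 88.

88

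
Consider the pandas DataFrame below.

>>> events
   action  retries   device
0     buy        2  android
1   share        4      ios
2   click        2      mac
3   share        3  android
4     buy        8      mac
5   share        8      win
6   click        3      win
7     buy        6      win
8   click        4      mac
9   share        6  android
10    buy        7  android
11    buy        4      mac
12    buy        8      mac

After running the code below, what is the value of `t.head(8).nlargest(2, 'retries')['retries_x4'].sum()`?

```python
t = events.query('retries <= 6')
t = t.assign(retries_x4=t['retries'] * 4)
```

filter rows where retries <= 6:
   action  retries   device
0     buy        2  android
1   share        4      ios
2   click        2      mac
3   share        3  android
6   click        3      win
7     buy        6      win
8   click        4      mac
9   share        6  android
11    buy        4      mac
add column retries_x4 = t['retries'] * 4:
   action  retries   device  retries_x4
0     buy        2  android           8
1   share        4      ios          16
2   click        2      mac           8
3   share        3  android          12
6   click        3      win          12
7     buy        6      win          24
8   click        4      mac          16
9   share        6  android          24
11    buy        4      mac          16
take first 8 rows:
  action  retries   device  retries_x4
0    buy        2  android           8
1  share        4      ios          16
2  click        2      mac           8
3  share        3  android          12
6  click        3      win          12
7    buy        6      win          24
8  click        4      mac          16
9  share        6  android          24
take 2 rows with largest retries:
  action  retries   device  retries_x4
7    buy        6      win          24
9  share        6  android          24

48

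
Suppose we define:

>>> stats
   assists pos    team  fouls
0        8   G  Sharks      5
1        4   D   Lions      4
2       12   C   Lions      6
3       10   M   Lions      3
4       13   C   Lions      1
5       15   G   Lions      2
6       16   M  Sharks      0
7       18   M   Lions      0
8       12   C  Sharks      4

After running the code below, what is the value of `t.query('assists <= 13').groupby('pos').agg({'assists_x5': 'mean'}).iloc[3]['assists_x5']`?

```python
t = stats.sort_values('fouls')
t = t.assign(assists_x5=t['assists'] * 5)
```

50.0

sort by fouls:
   assists pos    team  fouls
6       16   M  Sharks      0
7       18   M   Lions      0
4       13   C   Lions      1
5       15   G   Lions      2
3       10   M   Lions      3
1        4   D   Lions      4
8       12   C  Sharks      4
0        8   G  Sharks      5
2       12   C   Lions      6
add column assists_x5 = t['assists'] * 5:
   assists pos    team  fouls  assists_x5
6       16   M  Sharks      0          80
7       18   M   Lions      0          90
4       13   C   Lions      1          65
5       15   G   Lions      2          75
3       10   M   Lions      3          50
1        4   D   Lions      4          20
8       12   C  Sharks      4          60
0        8   G  Sharks      5          40
2       12   C   Lions      6          60
filter rows where assists <= 13:
   assists pos    team  fouls  assists_x5
4       13   C   Lions      1          65
3       10   M   Lions      3          50
1        4   D   Lions      4          20
8       12   C  Sharks      4          60
0        8   G  Sharks      5          40
2       12   C   Lions      6          60
group by pos, mean of assists_x5:
     assists_x5
pos            
C     61.666667
D     20.000000
G     40.000000
M     50.000000
Taking the value at position 3, column 'assists_x5' gives 50.0.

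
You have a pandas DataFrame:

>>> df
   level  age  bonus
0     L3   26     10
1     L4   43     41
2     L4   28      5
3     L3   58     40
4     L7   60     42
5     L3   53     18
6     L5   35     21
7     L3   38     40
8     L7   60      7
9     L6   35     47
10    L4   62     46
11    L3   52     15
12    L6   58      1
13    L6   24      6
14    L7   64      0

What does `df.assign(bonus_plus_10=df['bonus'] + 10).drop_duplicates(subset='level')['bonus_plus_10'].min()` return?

20

add column bonus_plus_10 = df['bonus'] + 10:
   level  age  bonus  bonus_plus_10
0     L3   26     10             20
1     L4   43     41             51
2     L4   28      5             15
3     L3   58     40             50
4     L7   60     42             52
5     L3   53     18             28
6     L5   35     21             31
7     L3   38     40             50
8     L7   60      7             17
9     L6   35     47             57
10    L4   62     46             56
11    L3   52     15             25
12    L6   58      1             11
13    L6   24      6             16
14    L7   64      0             10
drop duplicate level (keep=first):
  level  age  bonus  bonus_plus_10
0    L3   26     10             20
1    L4   43     41             51
4    L7   60     42             52
6    L5   35     21             31
9    L6   35     47             57
Reading off the min of column 'bonus_plus_10', we get 20.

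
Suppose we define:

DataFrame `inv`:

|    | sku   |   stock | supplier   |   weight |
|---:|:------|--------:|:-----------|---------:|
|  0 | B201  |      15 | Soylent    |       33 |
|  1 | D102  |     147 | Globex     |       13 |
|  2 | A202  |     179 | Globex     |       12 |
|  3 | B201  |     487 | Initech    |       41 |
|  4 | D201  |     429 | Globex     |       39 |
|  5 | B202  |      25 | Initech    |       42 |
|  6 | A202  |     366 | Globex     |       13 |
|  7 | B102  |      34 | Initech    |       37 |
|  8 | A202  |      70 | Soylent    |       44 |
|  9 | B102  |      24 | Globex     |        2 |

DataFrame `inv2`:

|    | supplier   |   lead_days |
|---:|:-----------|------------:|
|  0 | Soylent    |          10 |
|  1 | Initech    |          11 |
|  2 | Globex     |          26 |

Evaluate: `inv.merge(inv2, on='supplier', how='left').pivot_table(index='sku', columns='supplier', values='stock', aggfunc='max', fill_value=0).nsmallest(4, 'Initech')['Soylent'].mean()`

17.5

merge on 'supplier' (how='left') → 10 rows:
    sku  stock supplier  weight  lead_days
0  B201     15  Soylent      33         10
1  D102    147   Globex      13         26
2  A202    179   Globex      12         26
3  B201    487  Initech      41         11
4  D201    429   Globex      39         26
5  B202     25  Initech      42         11
6  A202    366   Globex      13         26
7  B102     34  Initech      37         11
8  A202     70  Soylent      44         10
9  B102     24   Globex       2         26
pivot: rows=sku, cols=supplier, max(stock):
supplier  Globex  Initech  Soylent
sku                               
A202         366        0       70
B102          24       34        0
B201           0      487       15
B202           0       25        0
D102         147        0        0
D201         429        0        0
take 4 rows with smallest Initech:
supplier  Globex  Initech  Soylent
sku                               
A202         366        0       70
D102         147        0        0
D201         429        0        0
B202           0       25        0
Hence 17.5.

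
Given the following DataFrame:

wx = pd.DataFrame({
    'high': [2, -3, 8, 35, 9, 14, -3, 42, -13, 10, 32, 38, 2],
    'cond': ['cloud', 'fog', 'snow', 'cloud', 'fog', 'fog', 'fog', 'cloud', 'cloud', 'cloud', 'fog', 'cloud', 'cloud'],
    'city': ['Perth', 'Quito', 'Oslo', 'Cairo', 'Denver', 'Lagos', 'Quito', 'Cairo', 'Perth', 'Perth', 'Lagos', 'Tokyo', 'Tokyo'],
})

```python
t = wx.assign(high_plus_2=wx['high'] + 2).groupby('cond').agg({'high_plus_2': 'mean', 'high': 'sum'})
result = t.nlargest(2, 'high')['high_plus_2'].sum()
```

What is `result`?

30.3714285714

add column high_plus_2 = wx['high'] + 2:
    high   cond    city  high_plus_2
0      2  cloud   Perth            4
1     -3    fog   Quito           -1
2      8   snow    Oslo           10
3     35  cloud   Cairo           37
4      9    fog  Denver           11
5     14    fog   Lagos           16
6     -3    fog   Quito           -1
7     42  cloud   Cairo           44
8    -13  cloud   Perth          -11
9     10  cloud   Perth           12
10    32    fog   Lagos           34
11    38  cloud   Tokyo           40
12     2  cloud   Tokyo            4
group by cond: mean(high_plus_2), sum(high):
       high_plus_2  high
cond                    
cloud    18.571429   116
fog      11.800000    49
snow     10.000000     8
take 2 rows with largest high:
       high_plus_2  high
cond                    
cloud    18.571429   116
fog      11.800000    49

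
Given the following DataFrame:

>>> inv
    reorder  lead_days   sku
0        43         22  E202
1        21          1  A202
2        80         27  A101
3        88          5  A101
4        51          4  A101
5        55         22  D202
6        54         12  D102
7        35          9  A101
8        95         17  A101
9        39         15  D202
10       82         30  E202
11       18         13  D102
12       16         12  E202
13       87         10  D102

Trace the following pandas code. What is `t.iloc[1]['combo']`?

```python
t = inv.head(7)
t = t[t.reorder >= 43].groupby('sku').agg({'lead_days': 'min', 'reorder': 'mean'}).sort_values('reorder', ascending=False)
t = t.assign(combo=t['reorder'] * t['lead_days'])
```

1210.0

take first 7 rows:
   reorder  lead_days   sku
0       43         22  E202
1       21          1  A202
2       80         27  A101
3       88          5  A101
4       51          4  A101
5       55         22  D202
6       54         12  D102
filter rows where reorder >= 43:
   reorder  lead_days   sku
0       43         22  E202
2       80         27  A101
3       88          5  A101
4       51          4  A101
5       55         22  D202
6       54         12  D102
group by sku: min(lead_days), mean(reorder):
      lead_days  reorder
sku                     
A101          4     73.0
D102         12     54.0
D202         22     55.0
E202         22     43.0
sort by reorder descending:
      lead_days  reorder
sku                     
A101          4     73.0
D202         22     55.0
D102         12     54.0
E202         22     43.0
add column combo = t['reorder'] * t['lead_days']:
      lead_days  reorder   combo
sku                             
A101          4     73.0   292.0
D202         22     55.0  1210.0
D102         12     54.0   648.0
E202         22     43.0   946.0
The value at position 1, column 'combo' is 1210.0.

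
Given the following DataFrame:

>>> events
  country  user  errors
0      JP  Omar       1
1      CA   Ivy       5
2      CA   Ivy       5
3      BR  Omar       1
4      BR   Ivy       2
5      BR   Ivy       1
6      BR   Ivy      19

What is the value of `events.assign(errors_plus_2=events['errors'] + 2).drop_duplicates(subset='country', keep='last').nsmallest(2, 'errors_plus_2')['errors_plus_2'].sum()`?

10

add column errors_plus_2 = events['errors'] + 2:
  country  user  errors  errors_plus_2
0      JP  Omar       1              3
1      CA   Ivy       5              7
2      CA   Ivy       5              7
3      BR  Omar       1              3
4      BR   Ivy       2              4
5      BR   Ivy       1              3
6      BR   Ivy      19             21
drop duplicate country (keep=last):
  country  user  errors  errors_plus_2
0      JP  Omar       1              3
2      CA   Ivy       5              7
6      BR   Ivy      19             21
take 2 rows with smallest errors_plus_2:
  country  user  errors  errors_plus_2
0      JP  Omar       1              3
2      CA   Ivy       5              7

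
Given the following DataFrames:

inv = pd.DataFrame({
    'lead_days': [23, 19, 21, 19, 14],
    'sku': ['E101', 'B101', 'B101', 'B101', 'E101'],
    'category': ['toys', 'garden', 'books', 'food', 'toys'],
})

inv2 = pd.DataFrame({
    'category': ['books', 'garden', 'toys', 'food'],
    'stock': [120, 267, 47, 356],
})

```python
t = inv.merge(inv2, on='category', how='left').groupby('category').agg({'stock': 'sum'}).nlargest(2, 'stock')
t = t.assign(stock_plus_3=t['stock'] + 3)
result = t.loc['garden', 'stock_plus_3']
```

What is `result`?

270

merge on 'category' (how='left') → 5 rows:
   lead_days   sku category  stock
0         23  E101     toys     47
1         19  B101   garden    267
2         21  B101    books    120
3         19  B101     food    356
4         14  E101     toys     47
group by category, sum of stock:
          stock
category       
books       120
food        356
garden      267
toys         94
take 2 rows with largest stock:
          stock
category       
food        356
garden      267
add column stock_plus_3 = t['stock'] + 3:
          stock  stock_plus_3
category                     
food        356           359
garden      267           270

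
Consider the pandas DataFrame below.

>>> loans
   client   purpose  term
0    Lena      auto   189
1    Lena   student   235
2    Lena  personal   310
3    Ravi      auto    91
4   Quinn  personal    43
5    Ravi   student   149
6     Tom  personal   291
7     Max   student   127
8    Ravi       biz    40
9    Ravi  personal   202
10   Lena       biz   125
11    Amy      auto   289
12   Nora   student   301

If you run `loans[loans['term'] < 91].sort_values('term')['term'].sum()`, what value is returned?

filter rows where term < 91:
  client   purpose  term
4  Quinn  personal    43
8   Ravi       biz    40
sort by term:
  client   purpose  term
8   Ravi       biz    40
4  Quinn  personal    43
The sum of column 'term' is 83.

83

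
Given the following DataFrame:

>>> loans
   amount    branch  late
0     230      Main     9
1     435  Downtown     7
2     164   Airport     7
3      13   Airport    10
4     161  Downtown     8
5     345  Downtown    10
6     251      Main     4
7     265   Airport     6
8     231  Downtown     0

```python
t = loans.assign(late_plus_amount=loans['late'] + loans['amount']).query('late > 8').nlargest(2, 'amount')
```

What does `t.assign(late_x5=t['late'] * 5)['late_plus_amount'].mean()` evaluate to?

add column late_plus_amount = loans['late'] + loans['amount']:
   amount    branch  late  late_plus_amount
0     230      Main     9               239
1     435  Downtown     7               442
2     164   Airport     7               171
3      13   Airport    10                23
4     161  Downtown     8               169
5     345  Downtown    10               355
6     251      Main     4               255
7     265   Airport     6               271
8     231  Downtown     0               231
filter rows where late > 8:
   amount    branch  late  late_plus_amount
0     230      Main     9               239
3      13   Airport    10                23
5     345  Downtown    10               355
take 2 rows with largest amount:
   amount    branch  late  late_plus_amount
5     345  Downtown    10               355
0     230      Main     9               239
add column late_x5 = t['late'] * 5:
   amount    branch  late  late_plus_amount  late_x5
5     345  Downtown    10               355       50
0     230      Main     9               239       45
Hence 297.0.

297.0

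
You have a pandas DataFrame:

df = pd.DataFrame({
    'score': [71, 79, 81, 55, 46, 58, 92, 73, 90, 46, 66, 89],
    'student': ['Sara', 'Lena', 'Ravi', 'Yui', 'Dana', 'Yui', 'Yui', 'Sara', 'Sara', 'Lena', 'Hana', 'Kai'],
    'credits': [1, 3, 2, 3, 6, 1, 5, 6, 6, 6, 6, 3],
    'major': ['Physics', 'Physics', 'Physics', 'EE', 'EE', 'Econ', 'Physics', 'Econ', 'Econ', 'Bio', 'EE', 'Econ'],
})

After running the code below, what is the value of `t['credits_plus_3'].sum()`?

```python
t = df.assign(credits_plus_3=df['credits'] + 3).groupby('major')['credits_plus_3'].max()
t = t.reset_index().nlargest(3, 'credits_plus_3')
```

27

add column credits_plus_3 = df['credits'] + 3:
    score student  credits    major  credits_plus_3
0      71    Sara        1  Physics               4
1      79    Lena        3  Physics               6
2      81    Ravi        2  Physics               5
3      55     Yui        3       EE               6
4      46    Dana        6       EE               9
5      58     Yui        1     Econ               4
6      92     Yui        5  Physics               8
7      73    Sara        6     Econ               9
8      90    Sara        6     Econ               9
9      46    Lena        6      Bio               9
10     66    Hana        6       EE               9
11     89     Kai        3     Econ               6
group by major, max of credits_plus_3:
major
Bio        9
EE         9
Econ       9
Physics    8
Name: credits_plus_3, dtype: int64
reset_index():
     major  credits_plus_3
0      Bio               9
1       EE               9
2     Econ               9
3  Physics               8
take 3 rows with largest credits_plus_3:
  major  credits_plus_3
0   Bio               9
1    EE               9
2  Econ               9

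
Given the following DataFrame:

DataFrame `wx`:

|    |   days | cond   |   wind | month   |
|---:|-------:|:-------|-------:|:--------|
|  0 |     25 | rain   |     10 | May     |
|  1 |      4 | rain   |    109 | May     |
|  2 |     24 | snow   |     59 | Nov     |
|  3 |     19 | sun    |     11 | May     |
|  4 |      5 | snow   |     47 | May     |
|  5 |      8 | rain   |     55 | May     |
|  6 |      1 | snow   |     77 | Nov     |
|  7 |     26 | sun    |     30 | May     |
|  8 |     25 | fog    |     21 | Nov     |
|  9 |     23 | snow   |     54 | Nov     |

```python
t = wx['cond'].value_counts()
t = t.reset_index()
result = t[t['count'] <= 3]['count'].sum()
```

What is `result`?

6

value_counts of cond:
cond
snow    4
rain    3
sun     2
fog     1
Name: count, dtype: int64
reset_index():
   cond  count
0  snow      4
1  rain      3
2   sun      2
3   fog      1
filter rows where count <= 3:
   cond  count
1  rain      3
2   sun      2
3   fog      1
So sum() = 6.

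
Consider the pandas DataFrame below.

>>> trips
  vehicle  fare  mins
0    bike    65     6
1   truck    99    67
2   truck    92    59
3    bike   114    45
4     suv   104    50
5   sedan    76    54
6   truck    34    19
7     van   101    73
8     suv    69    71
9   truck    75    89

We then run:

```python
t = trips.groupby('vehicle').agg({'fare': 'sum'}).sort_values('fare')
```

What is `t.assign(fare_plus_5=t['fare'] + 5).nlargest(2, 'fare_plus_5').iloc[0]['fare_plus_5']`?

305

group by vehicle, sum of fare:
         fare
vehicle      
bike      179
sedan      76
suv       173
truck     300
van       101
sort by fare:
         fare
vehicle      
sedan      76
van       101
suv       173
bike      179
truck     300
add column fare_plus_5 = t['fare'] + 5:
         fare  fare_plus_5
vehicle                   
sedan      76           81
van       101          106
suv       173          178
bike      179          184
truck     300          305
take 2 rows with largest fare_plus_5:
         fare  fare_plus_5
vehicle                   
truck     300          305
bike      179          184
Hence 305.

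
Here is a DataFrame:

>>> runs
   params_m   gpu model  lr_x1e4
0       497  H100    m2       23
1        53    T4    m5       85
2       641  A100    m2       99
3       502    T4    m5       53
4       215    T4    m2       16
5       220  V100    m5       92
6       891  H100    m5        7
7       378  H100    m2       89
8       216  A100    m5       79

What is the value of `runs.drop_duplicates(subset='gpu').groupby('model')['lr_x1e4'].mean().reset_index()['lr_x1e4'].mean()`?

74.75

drop duplicate gpu (keep=first):
   params_m   gpu model  lr_x1e4
0       497  H100    m2       23
1        53    T4    m5       85
2       641  A100    m2       99
5       220  V100    m5       92
group by model, mean of lr_x1e4:
model
m2    61.0
m5    88.5
Name: lr_x1e4, dtype: float64
reset_index():
  model  lr_x1e4
0    m2     61.0
1    m5     88.5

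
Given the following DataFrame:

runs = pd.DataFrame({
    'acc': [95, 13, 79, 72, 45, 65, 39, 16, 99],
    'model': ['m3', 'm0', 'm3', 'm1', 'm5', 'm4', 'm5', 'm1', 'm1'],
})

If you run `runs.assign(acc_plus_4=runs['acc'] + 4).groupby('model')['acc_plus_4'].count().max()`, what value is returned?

3

add column acc_plus_4 = runs['acc'] + 4:
   acc model  acc_plus_4
0   95    m3          99
1   13    m0          17
2   79    m3          83
3   72    m1          76
4   45    m5          49
5   65    m4          69
6   39    m5          43
7   16    m1          20
8   99    m1         103
group by model, count of acc_plus_4:
model
m0    1
m1    3
m3    2
m4    1
m5    2
Name: acc_plus_4, dtype: int64
max of the resulting series → 3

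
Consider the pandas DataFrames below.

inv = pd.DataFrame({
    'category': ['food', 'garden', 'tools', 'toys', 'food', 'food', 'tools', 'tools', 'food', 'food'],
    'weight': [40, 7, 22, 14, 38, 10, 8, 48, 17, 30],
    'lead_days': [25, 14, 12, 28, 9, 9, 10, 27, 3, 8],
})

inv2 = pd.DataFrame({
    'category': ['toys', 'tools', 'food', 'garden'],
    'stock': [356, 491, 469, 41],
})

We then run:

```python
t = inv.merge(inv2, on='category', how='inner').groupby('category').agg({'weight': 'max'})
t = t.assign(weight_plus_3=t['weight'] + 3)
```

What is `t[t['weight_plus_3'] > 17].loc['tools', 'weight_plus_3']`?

51

merge on 'category' (how='inner') → 10 rows:
  category  weight  lead_days  stock
0     food      40         25    469
1   garden       7         14     41
2    tools      22         12    491
3     toys      14         28    356
4     food      38          9    469
5     food      10          9    469
6    tools       8         10    491
7    tools      48         27    491
8     food      17          3    469
9     food      30          8    469
group by category, max of weight:
          weight
category        
food          40
garden         7
tools         48
toys          14
add column weight_plus_3 = t['weight'] + 3:
          weight  weight_plus_3
category                       
food          40             43
garden         7             10
tools         48             51
toys          14             17
filter rows where weight_plus_3 > 17:
          weight  weight_plus_3
category                       
food          40             43
tools         48             51
Then the value at row 'tools', column 'weight_plus_3': 51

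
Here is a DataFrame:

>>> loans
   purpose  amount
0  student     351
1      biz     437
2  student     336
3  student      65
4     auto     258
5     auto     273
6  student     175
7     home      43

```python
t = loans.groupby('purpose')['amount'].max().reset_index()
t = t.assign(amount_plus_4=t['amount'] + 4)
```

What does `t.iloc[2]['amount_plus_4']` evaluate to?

47

group by purpose, max of amount:
purpose
auto       273
biz        437
home        43
student    351
Name: amount, dtype: int64
reset_index():
   purpose  amount
0     auto     273
1      biz     437
2     home      43
3  student     351
add column amount_plus_4 = t['amount'] + 4:
   purpose  amount  amount_plus_4
0     auto     273            277
1      biz     437            441
2     home      43             47
3  student     351            355
Finally, value at position 2, column 'amount_plus_4' = 47.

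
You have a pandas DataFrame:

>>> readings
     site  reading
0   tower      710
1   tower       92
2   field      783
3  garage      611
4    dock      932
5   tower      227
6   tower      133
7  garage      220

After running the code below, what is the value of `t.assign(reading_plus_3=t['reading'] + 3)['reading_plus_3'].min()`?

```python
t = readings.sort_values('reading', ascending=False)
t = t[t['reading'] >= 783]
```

sort by reading descending:
     site  reading
4    dock      932
2   field      783
0   tower      710
3  garage      611
5   tower      227
7  garage      220
6   tower      133
1   tower       92
filter rows where reading >= 783:
    site  reading
4   dock      932
2  field      783
add column reading_plus_3 = t['reading'] + 3:
    site  reading  reading_plus_3
4   dock      932             935
2  field      783             786

786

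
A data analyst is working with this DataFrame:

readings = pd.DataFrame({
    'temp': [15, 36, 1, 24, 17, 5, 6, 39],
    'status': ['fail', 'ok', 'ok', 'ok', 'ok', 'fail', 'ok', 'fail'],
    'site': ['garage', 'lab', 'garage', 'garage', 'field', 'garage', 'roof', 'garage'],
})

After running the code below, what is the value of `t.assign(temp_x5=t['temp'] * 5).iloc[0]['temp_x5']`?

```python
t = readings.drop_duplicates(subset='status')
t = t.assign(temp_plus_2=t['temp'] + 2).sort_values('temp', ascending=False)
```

180

drop duplicate status (keep=first):
   temp status    site
0    15   fail  garage
1    36     ok     lab
add column temp_plus_2 = t['temp'] + 2:
   temp status    site  temp_plus_2
0    15   fail  garage           17
1    36     ok     lab           38
sort by temp descending:
   temp status    site  temp_plus_2
1    36     ok     lab           38
0    15   fail  garage           17
add column temp_x5 = t['temp'] * 5:
   temp status    site  temp_plus_2  temp_x5
1    36     ok     lab           38      180
0    15   fail  garage           17       75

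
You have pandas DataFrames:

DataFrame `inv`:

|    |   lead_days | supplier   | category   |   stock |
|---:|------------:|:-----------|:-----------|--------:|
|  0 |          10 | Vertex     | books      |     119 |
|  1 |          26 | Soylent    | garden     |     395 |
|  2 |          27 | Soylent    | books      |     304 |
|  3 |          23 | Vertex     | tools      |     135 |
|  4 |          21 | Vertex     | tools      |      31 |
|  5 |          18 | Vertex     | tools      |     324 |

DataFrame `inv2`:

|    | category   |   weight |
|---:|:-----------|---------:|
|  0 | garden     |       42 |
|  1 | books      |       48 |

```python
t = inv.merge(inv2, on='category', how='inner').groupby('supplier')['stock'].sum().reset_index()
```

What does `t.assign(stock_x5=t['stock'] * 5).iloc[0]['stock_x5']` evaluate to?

3495

merge on 'category' (how='inner') → 3 rows:
   lead_days supplier category  stock  weight
0         10   Vertex    books    119      48
1         26  Soylent   garden    395      42
2         27  Soylent    books    304      48
group by supplier, sum of stock:
supplier
Soylent    699
Vertex     119
Name: stock, dtype: int64
reset_index():
  supplier  stock
0  Soylent    699
1   Vertex    119
add column stock_x5 = t['stock'] * 5:
  supplier  stock  stock_x5
0  Soylent    699      3495
1   Vertex    119       595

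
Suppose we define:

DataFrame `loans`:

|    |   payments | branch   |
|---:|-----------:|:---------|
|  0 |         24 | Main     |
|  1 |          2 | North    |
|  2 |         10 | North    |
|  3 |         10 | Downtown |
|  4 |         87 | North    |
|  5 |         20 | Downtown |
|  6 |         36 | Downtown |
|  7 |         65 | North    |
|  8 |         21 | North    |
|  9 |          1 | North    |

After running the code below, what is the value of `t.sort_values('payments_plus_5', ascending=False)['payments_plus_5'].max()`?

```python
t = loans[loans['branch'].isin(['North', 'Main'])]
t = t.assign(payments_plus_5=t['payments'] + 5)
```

filter rows where branch in ['North', 'Main']:
   payments branch
0        24   Main
1         2  North
2        10  North
4        87  North
7        65  North
8        21  North
9         1  North
add column payments_plus_5 = t['payments'] + 5:
   payments branch  payments_plus_5
0        24   Main               29
1         2  North                7
2        10  North               15
4        87  North               92
7        65  North               70
8        21  North               26
9         1  North                6
sort by payments_plus_5 descending:
   payments branch  payments_plus_5
4        87  North               92
7        65  North               70
0        24   Main               29
8        21  North               26
2        10  North               15
1         2  North                7
9         1  North                6
So max() = 92.

92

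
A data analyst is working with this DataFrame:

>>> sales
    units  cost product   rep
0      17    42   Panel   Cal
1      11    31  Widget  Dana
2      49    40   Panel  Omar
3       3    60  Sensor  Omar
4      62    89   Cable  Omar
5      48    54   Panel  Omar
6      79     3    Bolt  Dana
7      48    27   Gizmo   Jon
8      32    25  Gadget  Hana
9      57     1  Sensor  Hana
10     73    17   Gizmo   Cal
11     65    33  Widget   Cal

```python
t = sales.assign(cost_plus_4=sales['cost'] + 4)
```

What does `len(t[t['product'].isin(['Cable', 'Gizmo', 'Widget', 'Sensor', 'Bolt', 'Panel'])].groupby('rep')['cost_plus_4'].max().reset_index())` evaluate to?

5

add column cost_plus_4 = sales['cost'] + 4:
    units  cost product   rep  cost_plus_4
0      17    42   Panel   Cal           46
1      11    31  Widget  Dana           35
2      49    40   Panel  Omar           44
3       3    60  Sensor  Omar           64
4      62    89   Cable  Omar           93
5      48    54   Panel  Omar           58
6      79     3    Bolt  Dana            7
7      48    27   Gizmo   Jon           31
8      32    25  Gadget  Hana           29
9      57     1  Sensor  Hana            5
10     73    17   Gizmo   Cal           21
11     65    33  Widget   Cal           37
filter rows where product in ['Cable', 'Gizmo', 'Widget', 'Sensor', 'Bolt', 'Panel']:
    units  cost product   rep  cost_plus_4
0      17    42   Panel   Cal           46
1      11    31  Widget  Dana           35
2      49    40   Panel  Omar           44
3       3    60  Sensor  Omar           64
4      62    89   Cable  Omar           93
5      48    54   Panel  Omar           58
6      79     3    Bolt  Dana            7
7      48    27   Gizmo   Jon           31
9      57     1  Sensor  Hana            5
10     73    17   Gizmo   Cal           21
11     65    33  Widget   Cal           37
group by rep, max of cost_plus_4:
rep
Cal     46
Dana    35
Hana     5
Jon     31
Omar    93
Name: cost_plus_4, dtype: int64
reset_index():
    rep  cost_plus_4
0   Cal           46
1  Dana           35
2  Hana            5
3   Jon           31
4  Omar           93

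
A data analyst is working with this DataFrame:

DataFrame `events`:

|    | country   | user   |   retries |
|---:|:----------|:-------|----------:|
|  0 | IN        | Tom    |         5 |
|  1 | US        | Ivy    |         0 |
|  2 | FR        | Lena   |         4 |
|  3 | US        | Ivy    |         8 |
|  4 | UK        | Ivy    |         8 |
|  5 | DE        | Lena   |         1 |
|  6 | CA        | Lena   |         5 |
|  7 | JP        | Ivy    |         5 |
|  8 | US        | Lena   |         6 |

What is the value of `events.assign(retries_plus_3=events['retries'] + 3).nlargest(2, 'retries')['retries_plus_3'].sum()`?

22

add column retries_plus_3 = events['retries'] + 3:
  country  user  retries  retries_plus_3
0      IN   Tom        5               8
1      US   Ivy        0               3
2      FR  Lena        4               7
3      US   Ivy        8              11
4      UK   Ivy        8              11
5      DE  Lena        1               4
6      CA  Lena        5               8
7      JP   Ivy        5               8
8      US  Lena        6               9
take 2 rows with largest retries:
  country user  retries  retries_plus_3
3      US  Ivy        8              11
4      UK  Ivy        8              11
Finally, sum of column 'retries_plus_3' = 22.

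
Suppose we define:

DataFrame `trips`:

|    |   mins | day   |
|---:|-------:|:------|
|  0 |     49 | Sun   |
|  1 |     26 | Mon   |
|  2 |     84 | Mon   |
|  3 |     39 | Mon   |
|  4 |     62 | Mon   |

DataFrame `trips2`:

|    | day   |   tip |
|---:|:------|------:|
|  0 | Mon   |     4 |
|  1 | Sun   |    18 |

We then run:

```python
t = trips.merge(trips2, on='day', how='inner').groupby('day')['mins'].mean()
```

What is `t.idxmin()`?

Sun

merge on 'day' (how='inner') → 5 rows:
   mins  day  tip
0    49  Sun   18
1    26  Mon    4
2    84  Mon    4
3    39  Mon    4
4    62  Mon    4
group by day, mean of mins:
day
Mon    52.75
Sun    49.00
Name: mins, dtype: float64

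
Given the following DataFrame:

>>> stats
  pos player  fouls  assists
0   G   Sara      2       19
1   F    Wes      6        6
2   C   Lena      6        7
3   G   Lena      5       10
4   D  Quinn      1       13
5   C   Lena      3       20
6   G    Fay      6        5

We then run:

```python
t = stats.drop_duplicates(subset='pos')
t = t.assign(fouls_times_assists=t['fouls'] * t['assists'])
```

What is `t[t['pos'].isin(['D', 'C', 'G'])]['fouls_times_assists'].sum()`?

93

drop duplicate pos (keep=first):
  pos player  fouls  assists
0   G   Sara      2       19
1   F    Wes      6        6
2   C   Lena      6        7
4   D  Quinn      1       13
add column fouls_times_assists = t['fouls'] * t['assists']:
  pos player  fouls  assists  fouls_times_assists
0   G   Sara      2       19                   38
1   F    Wes      6        6                   36
2   C   Lena      6        7                   42
4   D  Quinn      1       13                   13
filter rows where pos in ['D', 'C', 'G']:
  pos player  fouls  assists  fouls_times_assists
0   G   Sara      2       19                   38
2   C   Lena      6        7                   42
4   D  Quinn      1       13                   13
Then the sum of column 'fouls_times_assists': 93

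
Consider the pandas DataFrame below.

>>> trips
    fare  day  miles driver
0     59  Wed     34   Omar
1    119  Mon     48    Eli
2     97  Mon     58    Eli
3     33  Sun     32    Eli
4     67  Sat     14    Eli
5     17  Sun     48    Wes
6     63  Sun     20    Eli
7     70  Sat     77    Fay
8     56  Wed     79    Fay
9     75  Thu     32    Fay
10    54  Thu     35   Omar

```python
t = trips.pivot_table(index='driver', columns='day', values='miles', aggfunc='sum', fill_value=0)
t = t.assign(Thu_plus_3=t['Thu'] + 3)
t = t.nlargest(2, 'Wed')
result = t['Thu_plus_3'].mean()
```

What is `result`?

36.5

pivot: rows=driver, cols=day, sum(miles):
day     Mon  Sat  Sun  Thu  Wed
driver                         
Eli     106   14   52    0    0
Fay       0   77    0   32   79
Omar      0    0    0   35   34
Wes       0    0   48    0    0
add column Thu_plus_3 = t['Thu'] + 3:
day     Mon  Sat  Sun  Thu  Wed  Thu_plus_3
driver                                     
Eli     106   14   52    0    0           3
Fay       0   77    0   32   79          35
Omar      0    0    0   35   34          38
Wes       0    0   48    0    0           3
take 2 rows with largest Wed:
day     Mon  Sat  Sun  Thu  Wed  Thu_plus_3
driver                                     
Fay       0   77    0   32   79          35
Omar      0    0    0   35   34          38
Taking the mean of column 'Thu_plus_3' gives 36.5.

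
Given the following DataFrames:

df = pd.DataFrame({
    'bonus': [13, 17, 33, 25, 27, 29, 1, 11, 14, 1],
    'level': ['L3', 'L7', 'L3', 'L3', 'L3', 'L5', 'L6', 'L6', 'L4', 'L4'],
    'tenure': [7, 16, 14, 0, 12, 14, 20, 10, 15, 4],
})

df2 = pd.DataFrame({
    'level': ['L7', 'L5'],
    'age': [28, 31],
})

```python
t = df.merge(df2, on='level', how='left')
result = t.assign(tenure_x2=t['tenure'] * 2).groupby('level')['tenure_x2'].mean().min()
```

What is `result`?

16.5

merge on 'level' (how='left') → 10 rows:
   bonus level  tenure   age
0     13    L3       7   NaN
1     17    L7      16  28.0
2     33    L3      14   NaN
3     25    L3       0   NaN
4     27    L3      12   NaN
5     29    L5      14  31.0
6      1    L6      20   NaN
7     11    L6      10   NaN
8     14    L4      15   NaN
9      1    L4       4   NaN
add column tenure_x2 = t['tenure'] * 2:
   bonus level  tenure   age  tenure_x2
0     13    L3       7   NaN         14
1     17    L7      16  28.0         32
2     33    L3      14   NaN         28
3     25    L3       0   NaN          0
4     27    L3      12   NaN         24
5     29    L5      14  31.0         28
6      1    L6      20   NaN         40
7     11    L6      10   NaN         20
8     14    L4      15   NaN         30
9      1    L4       4   NaN          8
group by level, mean of tenure_x2:
level
L3    16.5
L4    19.0
L5    28.0
L6    30.0
L7    32.0
Name: tenure_x2, dtype: float64
Taking the min of the resulting series gives 16.5.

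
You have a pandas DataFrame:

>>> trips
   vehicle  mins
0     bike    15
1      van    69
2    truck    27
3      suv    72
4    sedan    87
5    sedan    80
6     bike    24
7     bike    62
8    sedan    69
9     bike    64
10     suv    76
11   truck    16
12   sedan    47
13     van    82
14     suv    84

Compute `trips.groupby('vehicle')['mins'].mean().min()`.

21.5

group by vehicle, mean of mins:
vehicle
bike     41.250000
sedan    70.750000
suv      77.333333
truck    21.500000
van      75.500000
Name: mins, dtype: float64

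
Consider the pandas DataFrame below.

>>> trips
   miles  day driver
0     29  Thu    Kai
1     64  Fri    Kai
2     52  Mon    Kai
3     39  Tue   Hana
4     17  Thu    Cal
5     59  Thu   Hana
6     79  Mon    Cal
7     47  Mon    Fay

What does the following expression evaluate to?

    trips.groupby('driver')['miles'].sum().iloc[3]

145

group by driver, sum of miles:
driver
Cal      96
Fay      47
Hana     98
Kai     145
Name: miles, dtype: int64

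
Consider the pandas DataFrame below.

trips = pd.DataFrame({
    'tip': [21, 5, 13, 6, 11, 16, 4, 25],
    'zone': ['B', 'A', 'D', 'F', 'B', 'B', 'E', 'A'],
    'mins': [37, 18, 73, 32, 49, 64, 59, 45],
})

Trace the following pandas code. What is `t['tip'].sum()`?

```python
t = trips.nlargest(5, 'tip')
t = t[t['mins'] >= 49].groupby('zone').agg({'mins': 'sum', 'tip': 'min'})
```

24

take 5 rows with largest tip:
   tip zone  mins
7   25    A    45
0   21    B    37
5   16    B    64
2   13    D    73
4   11    B    49
filter rows where mins >= 49:
   tip zone  mins
5   16    B    64
2   13    D    73
4   11    B    49
group by zone: sum(mins), min(tip):
      mins  tip
zone           
B      113   11
D       73   13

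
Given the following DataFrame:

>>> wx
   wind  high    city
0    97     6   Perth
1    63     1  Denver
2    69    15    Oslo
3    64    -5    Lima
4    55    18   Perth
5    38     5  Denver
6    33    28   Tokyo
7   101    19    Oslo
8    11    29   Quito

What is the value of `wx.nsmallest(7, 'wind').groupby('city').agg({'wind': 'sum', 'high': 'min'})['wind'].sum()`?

333

take 7 rows with smallest wind:
   wind  high    city
8    11    29   Quito
6    33    28   Tokyo
5    38     5  Denver
4    55    18   Perth
1    63     1  Denver
3    64    -5    Lima
2    69    15    Oslo
group by city: sum(wind), min(high):
        wind  high
city              
Denver   101     1
Lima      64    -5
Oslo      69    15
Perth     55    18
Quito     11    29
Tokyo     33    28
Hence 333.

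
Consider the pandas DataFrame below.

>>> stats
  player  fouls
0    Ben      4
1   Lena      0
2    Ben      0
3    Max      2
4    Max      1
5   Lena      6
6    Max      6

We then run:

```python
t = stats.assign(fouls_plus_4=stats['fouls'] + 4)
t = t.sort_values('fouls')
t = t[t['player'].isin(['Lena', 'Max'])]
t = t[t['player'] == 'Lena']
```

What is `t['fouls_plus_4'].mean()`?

7.0

add column fouls_plus_4 = stats['fouls'] + 4:
  player  fouls  fouls_plus_4
0    Ben      4             8
1   Lena      0             4
2    Ben      0             4
3    Max      2             6
4    Max      1             5
5   Lena      6            10
6    Max      6            10
sort by fouls:
  player  fouls  fouls_plus_4
1   Lena      0             4
2    Ben      0             4
4    Max      1             5
3    Max      2             6
0    Ben      4             8
5   Lena      6            10
6    Max      6            10
filter rows where player in ['Lena', 'Max']:
  player  fouls  fouls_plus_4
1   Lena      0             4
4    Max      1             5
3    Max      2             6
5   Lena      6            10
6    Max      6            10
filter rows where player == 'Lena':
  player  fouls  fouls_plus_4
1   Lena      0             4
5   Lena      6            10
Then the mean of column 'fouls_plus_4': 7.0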